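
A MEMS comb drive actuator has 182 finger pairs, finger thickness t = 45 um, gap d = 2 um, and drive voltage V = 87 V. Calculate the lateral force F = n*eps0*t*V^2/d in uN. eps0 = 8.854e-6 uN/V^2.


Step 1: Parameters: n=182, eps0=8.854e-6 uN/V^2, t=45 um, V=87 V, d=2 um
Step 2: V^2 = 7569
Step 3: F = 182 * 8.854e-6 * 45 * 7569 / 2
F = 274.43 uN


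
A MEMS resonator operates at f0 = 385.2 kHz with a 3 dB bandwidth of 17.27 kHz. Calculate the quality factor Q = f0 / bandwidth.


Step 1: Q = f0 / bandwidth
Step 2: Q = 385.2 / 17.27
Q = 22.3


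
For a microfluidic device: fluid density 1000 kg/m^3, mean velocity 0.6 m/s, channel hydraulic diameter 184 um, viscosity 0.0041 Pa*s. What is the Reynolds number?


Step 1: Convert Dh to meters: Dh = 184e-6 m
Step 2: Re = rho * v * Dh / mu
Re = 1000 * 0.6 * 184e-6 / 0.0041
Re = 26.927


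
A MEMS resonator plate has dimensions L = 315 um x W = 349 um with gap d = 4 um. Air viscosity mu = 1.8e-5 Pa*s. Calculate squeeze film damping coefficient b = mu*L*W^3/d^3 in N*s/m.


Step 1: Convert to SI.
L = 315e-6 m, W = 349e-6 m, d = 4e-6 m
Step 2: W^3 = (349e-6)^3 = 4.25e-11 m^3
Step 3: d^3 = (4e-6)^3 = 6.40e-17 m^3
Step 4: b = 1.8e-5 * 315e-6 * 4.25e-11 / 6.40e-17
b = 3.77e-03 N*s/m


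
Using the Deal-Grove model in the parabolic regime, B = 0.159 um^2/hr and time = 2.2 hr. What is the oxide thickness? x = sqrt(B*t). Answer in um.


Step 1: Compute B*t = 0.159 * 2.2 = 0.3498
Step 2: x = sqrt(0.3498)
x = 0.591 um


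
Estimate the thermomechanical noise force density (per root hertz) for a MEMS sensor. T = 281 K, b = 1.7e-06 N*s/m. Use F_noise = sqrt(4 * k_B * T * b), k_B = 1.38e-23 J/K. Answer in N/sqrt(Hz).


Step 1: Compute 4 * k_B * T * b
= 4 * 1.38e-23 * 281 * 1.7e-06
= 2.6369e-26 N^2/Hz
Step 2: F_noise = sqrt(2.6369e-26)
F_noise = 1.62e-13 N/sqrt(Hz)


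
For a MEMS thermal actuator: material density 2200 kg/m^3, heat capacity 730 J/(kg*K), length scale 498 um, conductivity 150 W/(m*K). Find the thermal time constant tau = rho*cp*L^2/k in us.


Step 1: Convert L to m: L = 498e-6 m
Step 2: L^2 = (498e-6)^2 = 2.48004e-07 m^2
Step 3: tau = 2200 * 730 * 2.48004e-07 / 150 = 2.65529616e-03 s
Step 4: Convert to microseconds (multiply by 1e6).
tau = 2655.296 us


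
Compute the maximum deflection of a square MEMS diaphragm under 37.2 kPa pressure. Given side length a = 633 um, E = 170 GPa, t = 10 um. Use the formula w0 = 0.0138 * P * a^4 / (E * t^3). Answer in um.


Step 1: Convert pressure to compatible units (E is in GPa, so P in GPa).
P = 37.2 kPa = 37.2e-6 GPa
Step 2: Compute numerator: 0.0138 * P * a^4.
a^4 = 633^4 = 160551674721
numerator = 0.0138 * 37.2e-6 * 160551674721 = 8.24208e+04
Step 3: Compute denominator: E * t^3 = 170 * 10^3 = 170000
Step 4: w0 = numerator / denominator = 8.24208e+04 / 170000 = 0.4848 um


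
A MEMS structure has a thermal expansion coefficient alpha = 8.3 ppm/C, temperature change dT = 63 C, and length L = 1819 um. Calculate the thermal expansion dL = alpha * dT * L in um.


Step 1: Convert CTE: alpha = 8.3 ppm/C = 8.3e-6 /C
Step 2: dL = 8.3e-6 * 63 * 1819
dL = 0.9512 um


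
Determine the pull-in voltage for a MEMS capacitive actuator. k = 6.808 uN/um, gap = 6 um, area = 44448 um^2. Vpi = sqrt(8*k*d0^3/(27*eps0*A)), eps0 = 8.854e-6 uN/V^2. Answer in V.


Step 1: Compute numerator: 8 * k * d0^3 = 8 * 6.808 * 6^3 = 11764.224
Step 2: Compute denominator: 27 * eps0 * A = 27 * 8.854e-6 * 44448 = 10.62565
Step 3: Vpi = sqrt(11764.224 / 10.62565)
Vpi = 33.27 V


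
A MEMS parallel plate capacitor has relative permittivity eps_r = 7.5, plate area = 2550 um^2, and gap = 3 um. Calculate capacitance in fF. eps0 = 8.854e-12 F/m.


Step 1: Convert area to m^2: A = 2550e-12 m^2
Step 2: Convert gap to m: d = 3e-6 m
Step 3: C = eps0 * eps_r * A / d
C = 8.854e-12 * 7.5 * 2550e-12 / 3e-6
Step 4: Convert to fF (multiply by 1e15).
C = 56.44 fF


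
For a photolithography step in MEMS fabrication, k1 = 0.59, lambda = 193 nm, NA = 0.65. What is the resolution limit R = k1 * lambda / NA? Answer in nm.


Step 1: Identify values: k1 = 0.59, lambda = 193 nm, NA = 0.65
Step 2: R = k1 * lambda / NA
R = 0.59 * 193 / 0.65
R = 175.2 nm


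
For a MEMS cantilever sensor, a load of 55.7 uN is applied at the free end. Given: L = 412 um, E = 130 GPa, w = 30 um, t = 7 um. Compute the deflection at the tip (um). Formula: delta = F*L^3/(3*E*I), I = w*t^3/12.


Step 1: Calculate the second moment of area.
I = w * t^3 / 12 = 30 * 7^3 / 12 = 857.5 um^4
Step 2: Convert E to consistent units (1 GPa = 1000 uN/um^2).
E = 130 GPa = 130000 uN/um^2
Step 3: Calculate tip deflection.
delta = F * L^3 / (3 * E * I)
delta = 55.7 * 412^3 / (3 * 130000 * 857.5)
delta = 11.6479 um


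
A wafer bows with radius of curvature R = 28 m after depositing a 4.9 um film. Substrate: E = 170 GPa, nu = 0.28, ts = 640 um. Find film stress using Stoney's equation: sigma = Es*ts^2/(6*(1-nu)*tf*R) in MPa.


Step 1: Compute numerator: Es * ts^2 = 170 * 640^2 = 69632000 (GPa*um^2)
Step 2: Compute denominator (R in um): 6*(1-nu)*tf*R = 6*0.72*4.9*28e6 = 592704000.0 (um^2)
Step 3: sigma (GPa) = 69632000 / 592704000.0 = 1.17482e-01 GPa
Step 4: Convert to MPa (x1000): sigma = 117.5 MPa


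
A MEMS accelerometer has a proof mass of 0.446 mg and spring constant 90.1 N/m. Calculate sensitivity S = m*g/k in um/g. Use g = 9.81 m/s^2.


Step 1: Convert mass: m = 0.446 mg = 4.46e-07 kg
Step 2: S = m * g / k = 4.46e-07 * 9.81 / 90.1
Step 3: S = 4.86e-08 m/g
Step 4: Convert to um/g: S = 0.049 um/g


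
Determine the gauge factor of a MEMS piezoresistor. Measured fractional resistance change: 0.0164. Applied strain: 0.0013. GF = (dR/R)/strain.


Step 1: Identify values.
dR/R = 0.0164, strain = 0.0013
Step 2: GF = (dR/R) / strain = 0.0164 / 0.0013
GF = 12.6


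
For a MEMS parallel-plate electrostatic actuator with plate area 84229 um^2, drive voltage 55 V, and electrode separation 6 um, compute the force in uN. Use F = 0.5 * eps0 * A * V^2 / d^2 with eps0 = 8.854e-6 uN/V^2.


Step 1: Identify parameters.
eps0 = 8.854e-6 uN/V^2, A = 84229 um^2, V = 55 V, d = 6 um
Step 2: Compute V^2 = 55^2 = 3025
Step 3: Compute d^2 = 6^2 = 36
Step 4: F = 0.5 * 8.854e-6 * 84229 * 3025 / 36
F = 31.332 uN


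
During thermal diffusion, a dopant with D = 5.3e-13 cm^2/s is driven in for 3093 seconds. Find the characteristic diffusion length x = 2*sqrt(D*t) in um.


Step 1: Compute D*t = 5.3e-13 * 3093 = 1.63929e-09 cm^2
Step 2: sqrt(D*t) = 4.049e-05 cm
Step 3: x = 2 * 4.049e-05 cm = 8.098e-05 cm
Step 4: Convert to um (1 cm = 1e4 um): x = 0.81 um


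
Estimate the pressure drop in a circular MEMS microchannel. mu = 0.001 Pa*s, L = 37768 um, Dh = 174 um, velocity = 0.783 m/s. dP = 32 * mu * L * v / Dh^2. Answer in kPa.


Step 1: Convert to SI: L = 37768e-6 m, Dh = 174e-6 m
Step 2: dP = 32 * 0.001 * 37768e-6 * 0.783 / (174e-6)^2
Step 3: dP = 31256.28 Pa
Step 4: Convert to kPa: dP = 31.26 kPa


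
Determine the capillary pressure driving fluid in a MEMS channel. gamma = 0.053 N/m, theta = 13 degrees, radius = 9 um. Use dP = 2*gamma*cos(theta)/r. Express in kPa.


Step 1: cos(13 deg) = 0.9744
Step 2: Convert r to m: r = 9e-6 m
Step 3: dP = 2 * 0.053 * 0.9744 / 9e-6 = 11476.3 Pa
Step 4: Convert Pa to kPa (divide by 1000).
dP = 11.48 kPa


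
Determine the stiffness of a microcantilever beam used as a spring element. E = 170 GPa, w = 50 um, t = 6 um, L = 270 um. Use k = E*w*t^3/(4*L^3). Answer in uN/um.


Step 1: Convert E to consistent units (1 GPa = 1000 uN/um^2).
E = 170 GPa = 170000 uN/um^2
Step 2: Compute t^3 = 6^3 = 216
Step 3: Compute L^3 = 270^3 = 19683000
Step 4: k = 170000 * 50 * 216 / (4 * 19683000)
k = 23.3196 uN/um


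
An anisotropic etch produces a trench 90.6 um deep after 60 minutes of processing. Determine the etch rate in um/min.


Step 1: Etch rate = depth / time
Step 2: rate = 90.6 / 60
rate = 1.51 um/min


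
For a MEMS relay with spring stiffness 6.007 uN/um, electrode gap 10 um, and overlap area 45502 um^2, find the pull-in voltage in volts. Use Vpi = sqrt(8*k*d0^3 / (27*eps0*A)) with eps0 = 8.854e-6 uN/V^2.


Step 1: Compute numerator: 8 * k * d0^3 = 8 * 6.007 * 10^3 = 48056.0
Step 2: Compute denominator: 27 * eps0 * A = 27 * 8.854e-6 * 45502 = 10.877617
Step 3: Vpi = sqrt(48056.0 / 10.877617)
Vpi = 66.47 V


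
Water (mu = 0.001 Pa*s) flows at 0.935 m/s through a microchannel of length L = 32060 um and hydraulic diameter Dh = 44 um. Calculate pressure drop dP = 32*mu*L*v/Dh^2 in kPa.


Step 1: Convert to SI: L = 32060e-6 m, Dh = 44e-6 m
Step 2: dP = 32 * 0.001 * 32060e-6 * 0.935 / (44e-6)^2
Step 3: dP = 495472.73 Pa
Step 4: Convert to kPa: dP = 495.47 kPa


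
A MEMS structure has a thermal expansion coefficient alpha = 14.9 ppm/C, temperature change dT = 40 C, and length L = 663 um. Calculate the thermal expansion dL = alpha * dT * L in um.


Step 1: Convert CTE: alpha = 14.9 ppm/C = 14.9e-6 /C
Step 2: dL = 14.9e-6 * 40 * 663
dL = 0.3951 um


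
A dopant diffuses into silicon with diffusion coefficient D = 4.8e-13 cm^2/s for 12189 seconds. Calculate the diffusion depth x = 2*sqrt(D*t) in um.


Step 1: Compute D*t = 4.8e-13 * 12189 = 5.85072e-09 cm^2
Step 2: sqrt(D*t) = 7.649e-05 cm
Step 3: x = 2 * 7.649e-05 cm = 1.5298e-04 cm
Step 4: Convert to um (1 cm = 1e4 um): x = 1.53 um


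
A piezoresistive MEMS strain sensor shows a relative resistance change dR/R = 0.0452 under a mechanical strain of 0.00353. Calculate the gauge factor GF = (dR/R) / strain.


Step 1: Identify values.
dR/R = 0.0452, strain = 0.00353
Step 2: GF = (dR/R) / strain = 0.0452 / 0.00353
GF = 12.8


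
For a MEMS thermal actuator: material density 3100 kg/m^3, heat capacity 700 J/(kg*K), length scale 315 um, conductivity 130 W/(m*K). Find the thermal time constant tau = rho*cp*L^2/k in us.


Step 1: Convert L to m: L = 315e-6 m
Step 2: L^2 = (315e-6)^2 = 9.9225e-08 m^2
Step 3: tau = 3100 * 700 * 9.9225e-08 / 130 = 1.65629423e-03 s
Step 4: Convert to microseconds (multiply by 1e6).
tau = 1656.294 us


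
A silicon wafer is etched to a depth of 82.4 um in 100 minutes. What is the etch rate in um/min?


Step 1: Etch rate = depth / time
Step 2: rate = 82.4 / 100
rate = 0.824 um/min


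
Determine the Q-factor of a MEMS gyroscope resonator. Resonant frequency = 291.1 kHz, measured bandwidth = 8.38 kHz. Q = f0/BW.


Step 1: Q = f0 / bandwidth
Step 2: Q = 291.1 / 8.38
Q = 34.7


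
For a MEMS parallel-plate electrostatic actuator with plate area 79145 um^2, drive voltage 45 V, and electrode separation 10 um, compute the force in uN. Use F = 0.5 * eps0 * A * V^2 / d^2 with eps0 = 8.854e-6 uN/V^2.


Step 1: Identify parameters.
eps0 = 8.854e-6 uN/V^2, A = 79145 um^2, V = 45 V, d = 10 um
Step 2: Compute V^2 = 45^2 = 2025
Step 3: Compute d^2 = 10^2 = 100
Step 4: F = 0.5 * 8.854e-6 * 79145 * 2025 / 100
F = 7.095 uN


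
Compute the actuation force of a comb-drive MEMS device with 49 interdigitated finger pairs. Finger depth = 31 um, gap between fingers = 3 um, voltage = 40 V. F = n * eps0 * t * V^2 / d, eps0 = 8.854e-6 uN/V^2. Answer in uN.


Step 1: Parameters: n=49, eps0=8.854e-6 uN/V^2, t=31 um, V=40 V, d=3 um
Step 2: V^2 = 1600
Step 3: F = 49 * 8.854e-6 * 31 * 1600 / 3
F = 7.173 uN


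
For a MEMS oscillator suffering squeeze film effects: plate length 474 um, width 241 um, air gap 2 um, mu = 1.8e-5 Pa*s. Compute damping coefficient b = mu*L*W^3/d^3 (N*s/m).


Step 1: Convert to SI.
L = 474e-6 m, W = 241e-6 m, d = 2e-6 m
Step 2: W^3 = (241e-6)^3 = 1.40e-11 m^3
Step 3: d^3 = (2e-6)^3 = 8.00e-18 m^3
Step 4: b = 1.8e-5 * 474e-6 * 1.40e-11 / 8.00e-18
b = 1.49e-02 N*s/m


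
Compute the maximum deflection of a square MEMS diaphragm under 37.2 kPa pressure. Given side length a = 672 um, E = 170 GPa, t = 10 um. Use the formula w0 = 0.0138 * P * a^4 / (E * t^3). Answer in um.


Step 1: Convert pressure to compatible units (E is in GPa, so P in GPa).
P = 37.2 kPa = 37.2e-6 GPa
Step 2: Compute numerator: 0.0138 * P * a^4.
a^4 = 672^4 = 203928109056
numerator = 0.0138 * 37.2e-6 * 203928109056 = 1.04689e+05
Step 3: Compute denominator: E * t^3 = 170 * 10^3 = 170000
Step 4: w0 = numerator / denominator = 1.04689e+05 / 170000 = 0.6158 um


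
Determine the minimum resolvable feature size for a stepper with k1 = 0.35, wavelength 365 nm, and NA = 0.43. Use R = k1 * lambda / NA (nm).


Step 1: Identify values: k1 = 0.35, lambda = 365 nm, NA = 0.43
Step 2: R = k1 * lambda / NA
R = 0.35 * 365 / 0.43
R = 297.1 nm


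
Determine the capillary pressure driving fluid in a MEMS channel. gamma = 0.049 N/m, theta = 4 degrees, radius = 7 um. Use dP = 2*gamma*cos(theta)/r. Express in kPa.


Step 1: cos(4 deg) = 0.9976
Step 2: Convert r to m: r = 7e-6 m
Step 3: dP = 2 * 0.049 * 0.9976 / 7e-6 = 13966.4 Pa
Step 4: Convert Pa to kPa (divide by 1000).
dP = 13.97 kPa


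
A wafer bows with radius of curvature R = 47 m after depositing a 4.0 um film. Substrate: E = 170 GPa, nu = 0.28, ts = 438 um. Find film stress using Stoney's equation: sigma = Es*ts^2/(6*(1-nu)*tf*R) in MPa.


Step 1: Compute numerator: Es * ts^2 = 170 * 438^2 = 32613480 (GPa*um^2)
Step 2: Compute denominator (R in um): 6*(1-nu)*tf*R = 6*0.72*4.0*47e6 = 812160000.0 (um^2)
Step 3: sigma (GPa) = 32613480 / 812160000.0 = 4.0156e-02 GPa
Step 4: Convert to MPa (x1000): sigma = 40.2 MPa


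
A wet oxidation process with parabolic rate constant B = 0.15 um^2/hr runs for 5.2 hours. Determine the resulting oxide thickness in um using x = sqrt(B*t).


Step 1: Compute B*t = 0.15 * 5.2 = 0.78
Step 2: x = sqrt(0.78)
x = 0.883 um


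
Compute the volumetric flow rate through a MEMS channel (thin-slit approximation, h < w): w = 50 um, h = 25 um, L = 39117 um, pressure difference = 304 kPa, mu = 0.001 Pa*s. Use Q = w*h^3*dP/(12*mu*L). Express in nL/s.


Step 1: Convert all dimensions to SI (meters).
w = 50e-6 m, h = 25e-6 m, L = 39117e-6 m, dP = 304e3 Pa
Step 2: Q = w * h^3 * dP / (12 * mu * L)
Q = 50e-6 * (25e-6)^3 * 304e3 / (12 * 0.001 * 39117e-6) = 5.0596075e-10 m^3/s
Step 3: Convert Q from m^3/s to nL/s (1 m^3 = 1e12 nL, so multiply by 1e12).
Q = 505.961 nL/s


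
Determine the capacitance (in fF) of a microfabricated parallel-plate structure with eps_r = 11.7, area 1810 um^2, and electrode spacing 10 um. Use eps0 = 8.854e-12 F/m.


Step 1: Convert area to m^2: A = 1810e-12 m^2
Step 2: Convert gap to m: d = 10e-6 m
Step 3: C = eps0 * eps_r * A / d
C = 8.854e-12 * 11.7 * 1810e-12 / 10e-6
Step 4: Convert to fF (multiply by 1e15).
C = 18.75 fF


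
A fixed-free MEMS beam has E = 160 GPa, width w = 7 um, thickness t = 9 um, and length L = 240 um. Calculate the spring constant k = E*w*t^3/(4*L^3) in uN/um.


Step 1: Convert E to consistent units (1 GPa = 1000 uN/um^2).
E = 160 GPa = 160000 uN/um^2
Step 2: Compute t^3 = 9^3 = 729
Step 3: Compute L^3 = 240^3 = 13824000
Step 4: k = 160000 * 7 * 729 / (4 * 13824000)
k = 14.7656 uN/um


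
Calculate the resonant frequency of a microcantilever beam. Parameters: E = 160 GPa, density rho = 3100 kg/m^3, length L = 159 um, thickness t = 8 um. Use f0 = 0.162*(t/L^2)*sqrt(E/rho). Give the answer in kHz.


Step 1: Convert units to SI.
t_SI = 8e-6 m, L_SI = 159e-6 m
Step 2: Calculate sqrt(E/rho).
sqrt(160e9 / 3100) = 7184.21 m/s
Step 3: Compute f0.
f0 = 0.162 * 8e-6 / (159e-6)^2 * 7184.21 = 368289.9 Hz = 368.29 kHz


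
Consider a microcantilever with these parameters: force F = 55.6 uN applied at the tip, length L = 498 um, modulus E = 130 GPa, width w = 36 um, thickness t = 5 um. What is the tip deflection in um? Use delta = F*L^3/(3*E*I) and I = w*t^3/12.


Step 1: Calculate the second moment of area.
I = w * t^3 / 12 = 36 * 5^3 / 12 = 375.0 um^4
Step 2: Convert E to consistent units (1 GPa = 1000 uN/um^2).
E = 130 GPa = 130000 uN/um^2
Step 3: Calculate tip deflection.
delta = F * L^3 / (3 * E * I)
delta = 55.6 * 498^3 / (3 * 130000 * 375.0)
delta = 46.9534 um


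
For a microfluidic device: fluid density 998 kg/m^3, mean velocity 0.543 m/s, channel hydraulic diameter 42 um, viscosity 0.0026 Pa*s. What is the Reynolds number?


Step 1: Convert Dh to meters: Dh = 42e-6 m
Step 2: Re = rho * v * Dh / mu
Re = 998 * 0.543 * 42e-6 / 0.0026
Re = 8.754


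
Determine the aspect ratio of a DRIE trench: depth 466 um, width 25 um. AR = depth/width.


Step 1: AR = depth / width
Step 2: AR = 466 / 25
AR = 18.6


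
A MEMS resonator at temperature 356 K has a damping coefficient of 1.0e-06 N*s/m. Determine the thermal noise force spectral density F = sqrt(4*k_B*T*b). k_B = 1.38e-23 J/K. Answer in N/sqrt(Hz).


Step 1: Compute 4 * k_B * T * b
= 4 * 1.38e-23 * 356 * 1.0e-06
= 1.9651e-26 N^2/Hz
Step 2: F_noise = sqrt(1.9651e-26)
F_noise = 1.40e-13 N/sqrt(Hz)


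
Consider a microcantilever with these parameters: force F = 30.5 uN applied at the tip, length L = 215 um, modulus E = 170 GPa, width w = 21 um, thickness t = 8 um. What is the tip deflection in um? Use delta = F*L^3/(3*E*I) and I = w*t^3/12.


Step 1: Calculate the second moment of area.
I = w * t^3 / 12 = 21 * 8^3 / 12 = 896.0 um^4
Step 2: Convert E to consistent units (1 GPa = 1000 uN/um^2).
E = 170 GPa = 170000 uN/um^2
Step 3: Calculate tip deflection.
delta = F * L^3 / (3 * E * I)
delta = 30.5 * 215^3 / (3 * 170000 * 896.0)
delta = 0.6633 um


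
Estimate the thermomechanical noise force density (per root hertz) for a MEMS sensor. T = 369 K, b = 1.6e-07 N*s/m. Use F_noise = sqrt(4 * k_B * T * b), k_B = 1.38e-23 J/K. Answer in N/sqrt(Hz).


Step 1: Compute 4 * k_B * T * b
= 4 * 1.38e-23 * 369 * 1.6e-07
= 3.2590e-27 N^2/Hz
Step 2: F_noise = sqrt(3.2590e-27)
F_noise = 5.71e-14 N/sqrt(Hz)


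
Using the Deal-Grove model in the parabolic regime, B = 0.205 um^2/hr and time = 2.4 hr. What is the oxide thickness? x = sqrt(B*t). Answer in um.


Step 1: Compute B*t = 0.205 * 2.4 = 0.492
Step 2: x = sqrt(0.492)
x = 0.701 um


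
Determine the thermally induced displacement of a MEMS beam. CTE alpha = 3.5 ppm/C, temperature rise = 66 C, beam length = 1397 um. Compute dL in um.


Step 1: Convert CTE: alpha = 3.5 ppm/C = 3.5e-6 /C
Step 2: dL = 3.5e-6 * 66 * 1397
dL = 0.3227 um


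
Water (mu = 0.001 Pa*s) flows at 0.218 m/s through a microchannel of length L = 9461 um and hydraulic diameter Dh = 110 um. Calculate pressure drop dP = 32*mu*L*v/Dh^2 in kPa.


Step 1: Convert to SI: L = 9461e-6 m, Dh = 110e-6 m
Step 2: dP = 32 * 0.001 * 9461e-6 * 0.218 / (110e-6)^2
Step 3: dP = 5454.54 Pa
Step 4: Convert to kPa: dP = 5.45 kPa


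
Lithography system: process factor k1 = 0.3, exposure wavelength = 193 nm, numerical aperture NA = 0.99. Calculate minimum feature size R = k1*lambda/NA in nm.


Step 1: Identify values: k1 = 0.3, lambda = 193 nm, NA = 0.99
Step 2: R = k1 * lambda / NA
R = 0.3 * 193 / 0.99
R = 58.5 nm


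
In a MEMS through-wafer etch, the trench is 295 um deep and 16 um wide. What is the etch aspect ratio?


Step 1: AR = depth / width
Step 2: AR = 295 / 16
AR = 18.4


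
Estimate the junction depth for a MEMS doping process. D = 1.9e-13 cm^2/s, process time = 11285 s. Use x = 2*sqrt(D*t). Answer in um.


Step 1: Compute D*t = 1.9e-13 * 11285 = 2.14415e-09 cm^2
Step 2: sqrt(D*t) = 4.6305e-05 cm
Step 3: x = 2 * 4.6305e-05 cm = 9.261e-05 cm
Step 4: Convert to um (1 cm = 1e4 um): x = 0.926 um


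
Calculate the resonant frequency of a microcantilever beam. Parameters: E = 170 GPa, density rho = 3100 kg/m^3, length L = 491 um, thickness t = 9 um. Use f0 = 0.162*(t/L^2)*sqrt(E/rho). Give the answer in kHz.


Step 1: Convert units to SI.
t_SI = 9e-6 m, L_SI = 491e-6 m
Step 2: Calculate sqrt(E/rho).
sqrt(170e9 / 3100) = 7405.32 m/s
Step 3: Compute f0.
f0 = 0.162 * 9e-6 / (491e-6)^2 * 7405.32 = 44785.6 Hz = 44.79 kHz


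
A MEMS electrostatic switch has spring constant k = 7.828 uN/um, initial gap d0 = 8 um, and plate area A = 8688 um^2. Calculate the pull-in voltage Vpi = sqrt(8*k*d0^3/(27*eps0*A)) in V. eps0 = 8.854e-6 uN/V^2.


Step 1: Compute numerator: 8 * k * d0^3 = 8 * 7.828 * 8^3 = 32063.488
Step 2: Compute denominator: 27 * eps0 * A = 27 * 8.854e-6 * 8688 = 2.076936
Step 3: Vpi = sqrt(32063.488 / 2.076936)
Vpi = 124.25 V


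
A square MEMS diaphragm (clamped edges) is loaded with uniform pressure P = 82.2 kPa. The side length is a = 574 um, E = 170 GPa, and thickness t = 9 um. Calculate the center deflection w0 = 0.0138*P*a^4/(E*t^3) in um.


Step 1: Convert pressure to compatible units (E is in GPa, so P in GPa).
P = 82.2 kPa = 82.2e-6 GPa
Step 2: Compute numerator: 0.0138 * P * a^4.
a^4 = 574^4 = 108554434576
numerator = 0.0138 * 82.2e-6 * 108554434576 = 1.2314e+05
Step 3: Compute denominator: E * t^3 = 170 * 9^3 = 123930
Step 4: w0 = numerator / denominator = 1.2314e+05 / 123930 = 0.9936 um


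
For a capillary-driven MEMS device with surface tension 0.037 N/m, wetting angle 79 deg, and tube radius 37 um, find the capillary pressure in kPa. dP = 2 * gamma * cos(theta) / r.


Step 1: cos(79 deg) = 0.1908
Step 2: Convert r to m: r = 37e-6 m
Step 3: dP = 2 * 0.037 * 0.1908 / 37e-6 = 381.6 Pa
Step 4: Convert Pa to kPa (divide by 1000).
dP = 0.38 kPa


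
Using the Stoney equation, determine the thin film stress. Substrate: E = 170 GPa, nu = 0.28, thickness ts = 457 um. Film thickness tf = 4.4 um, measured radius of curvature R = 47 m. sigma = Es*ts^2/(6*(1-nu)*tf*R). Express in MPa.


Step 1: Compute numerator: Es * ts^2 = 170 * 457^2 = 35504330 (GPa*um^2)
Step 2: Compute denominator (R in um): 6*(1-nu)*tf*R = 6*0.72*4.4*47e6 = 893376000.0 (um^2)
Step 3: sigma (GPa) = 35504330 / 893376000.0 = 3.9742e-02 GPa
Step 4: Convert to MPa (x1000): sigma = 39.7 MPa


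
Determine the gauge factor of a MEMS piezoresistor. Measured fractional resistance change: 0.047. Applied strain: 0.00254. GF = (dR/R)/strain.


Step 1: Identify values.
dR/R = 0.047, strain = 0.00254
Step 2: GF = (dR/R) / strain = 0.047 / 0.00254
GF = 18.5


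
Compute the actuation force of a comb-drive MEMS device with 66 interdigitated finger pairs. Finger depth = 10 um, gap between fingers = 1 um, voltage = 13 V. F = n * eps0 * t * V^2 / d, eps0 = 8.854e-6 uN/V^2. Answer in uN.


Step 1: Parameters: n=66, eps0=8.854e-6 uN/V^2, t=10 um, V=13 V, d=1 um
Step 2: V^2 = 169
Step 3: F = 66 * 8.854e-6 * 10 * 169 / 1
F = 0.988 uN


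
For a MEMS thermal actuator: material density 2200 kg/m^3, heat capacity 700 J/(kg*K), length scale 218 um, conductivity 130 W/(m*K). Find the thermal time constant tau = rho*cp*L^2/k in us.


Step 1: Convert L to m: L = 218e-6 m
Step 2: L^2 = (218e-6)^2 = 4.7524e-08 m^2
Step 3: tau = 2200 * 700 * 4.7524e-08 / 130 = 5.6297662e-04 s
Step 4: Convert to microseconds (multiply by 1e6).
tau = 562.977 us


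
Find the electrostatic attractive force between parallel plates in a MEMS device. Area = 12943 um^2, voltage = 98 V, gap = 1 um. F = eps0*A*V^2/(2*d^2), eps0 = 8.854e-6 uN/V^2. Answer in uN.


Step 1: Identify parameters.
eps0 = 8.854e-6 uN/V^2, A = 12943 um^2, V = 98 V, d = 1 um
Step 2: Compute V^2 = 98^2 = 9604
Step 3: Compute d^2 = 1^2 = 1
Step 4: F = 0.5 * 8.854e-6 * 12943 * 9604 / 1
F = 550.296 uN


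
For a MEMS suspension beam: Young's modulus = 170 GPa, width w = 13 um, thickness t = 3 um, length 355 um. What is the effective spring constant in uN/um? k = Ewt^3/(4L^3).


Step 1: Convert E to consistent units (1 GPa = 1000 uN/um^2).
E = 170 GPa = 170000 uN/um^2
Step 2: Compute t^3 = 3^3 = 27
Step 3: Compute L^3 = 355^3 = 44738875
Step 4: k = 170000 * 13 * 27 / (4 * 44738875)
k = 0.3334 uN/um


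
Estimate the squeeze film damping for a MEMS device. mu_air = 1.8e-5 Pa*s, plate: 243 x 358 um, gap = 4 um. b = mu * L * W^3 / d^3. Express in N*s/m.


Step 1: Convert to SI.
L = 243e-6 m, W = 358e-6 m, d = 4e-6 m
Step 2: W^3 = (358e-6)^3 = 4.59e-11 m^3
Step 3: d^3 = (4e-6)^3 = 6.40e-17 m^3
Step 4: b = 1.8e-5 * 243e-6 * 4.59e-11 / 6.40e-17
b = 3.14e-03 N*s/m


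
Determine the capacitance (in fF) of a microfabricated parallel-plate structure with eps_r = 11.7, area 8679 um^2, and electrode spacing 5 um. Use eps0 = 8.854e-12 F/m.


Step 1: Convert area to m^2: A = 8679e-12 m^2
Step 2: Convert gap to m: d = 5e-6 m
Step 3: C = eps0 * eps_r * A / d
C = 8.854e-12 * 11.7 * 8679e-12 / 5e-6
Step 4: Convert to fF (multiply by 1e15).
C = 179.81 fF


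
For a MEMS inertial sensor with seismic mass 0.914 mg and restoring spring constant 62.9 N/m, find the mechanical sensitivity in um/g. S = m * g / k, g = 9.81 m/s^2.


Step 1: Convert mass: m = 0.914 mg = 9.14e-07 kg
Step 2: S = m * g / k = 9.14e-07 * 9.81 / 62.9
Step 3: S = 1.43e-07 m/g
Step 4: Convert to um/g: S = 0.143 um/g


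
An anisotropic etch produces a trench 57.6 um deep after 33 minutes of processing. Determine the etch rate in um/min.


Step 1: Etch rate = depth / time
Step 2: rate = 57.6 / 33
rate = 1.745 um/min


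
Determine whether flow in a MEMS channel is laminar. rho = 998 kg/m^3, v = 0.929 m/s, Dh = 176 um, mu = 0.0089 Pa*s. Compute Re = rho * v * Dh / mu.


Step 1: Convert Dh to meters: Dh = 176e-6 m
Step 2: Re = rho * v * Dh / mu
Re = 998 * 0.929 * 176e-6 / 0.0089
Re = 18.334
Since Re = 18.334 is below ~2300, the flow is laminar.


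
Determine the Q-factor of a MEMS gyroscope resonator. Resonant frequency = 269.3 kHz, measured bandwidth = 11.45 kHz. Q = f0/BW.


Step 1: Q = f0 / bandwidth
Step 2: Q = 269.3 / 11.45
Q = 23.5


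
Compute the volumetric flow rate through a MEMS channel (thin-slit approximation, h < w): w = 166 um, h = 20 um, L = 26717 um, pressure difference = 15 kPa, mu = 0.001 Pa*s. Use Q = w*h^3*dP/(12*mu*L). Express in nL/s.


Step 1: Convert all dimensions to SI (meters).
w = 166e-6 m, h = 20e-6 m, L = 26717e-6 m, dP = 15e3 Pa
Step 2: Q = w * h^3 * dP / (12 * mu * L)
Q = 166e-6 * (20e-6)^3 * 15e3 / (12 * 0.001 * 26717e-6) = 6.213272e-11 m^3/s
Step 3: Convert Q from m^3/s to nL/s (1 m^3 = 1e12 nL, so multiply by 1e12).
Q = 62.133 nL/s


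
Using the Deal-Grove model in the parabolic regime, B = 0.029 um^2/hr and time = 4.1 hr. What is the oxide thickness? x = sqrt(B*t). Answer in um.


Step 1: Compute B*t = 0.029 * 4.1 = 0.1189
Step 2: x = sqrt(0.1189)
x = 0.345 um


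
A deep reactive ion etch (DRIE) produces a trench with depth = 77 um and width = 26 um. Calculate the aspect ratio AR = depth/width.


Step 1: AR = depth / width
Step 2: AR = 77 / 26
AR = 3.0


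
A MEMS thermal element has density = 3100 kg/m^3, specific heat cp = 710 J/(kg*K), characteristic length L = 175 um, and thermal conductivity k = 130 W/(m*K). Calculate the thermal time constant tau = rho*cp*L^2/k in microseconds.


Step 1: Convert L to m: L = 175e-6 m
Step 2: L^2 = (175e-6)^2 = 3.0625e-08 m^2
Step 3: tau = 3100 * 710 * 3.0625e-08 / 130 = 5.1850481e-04 s
Step 4: Convert to microseconds (multiply by 1e6).
tau = 518.505 us


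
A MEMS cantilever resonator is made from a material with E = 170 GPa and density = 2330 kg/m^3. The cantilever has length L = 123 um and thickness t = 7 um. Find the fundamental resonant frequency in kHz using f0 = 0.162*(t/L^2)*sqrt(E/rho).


Step 1: Convert units to SI.
t_SI = 7e-6 m, L_SI = 123e-6 m
Step 2: Calculate sqrt(E/rho).
sqrt(170e9 / 2330) = 8541.74 m/s
Step 3: Compute f0.
f0 = 0.162 * 7e-6 / (123e-6)^2 * 8541.74 = 640249.4 Hz = 640.25 kHz


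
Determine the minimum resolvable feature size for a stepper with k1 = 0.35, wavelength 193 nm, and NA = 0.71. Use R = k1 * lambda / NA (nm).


Step 1: Identify values: k1 = 0.35, lambda = 193 nm, NA = 0.71
Step 2: R = k1 * lambda / NA
R = 0.35 * 193 / 0.71
R = 95.1 nm


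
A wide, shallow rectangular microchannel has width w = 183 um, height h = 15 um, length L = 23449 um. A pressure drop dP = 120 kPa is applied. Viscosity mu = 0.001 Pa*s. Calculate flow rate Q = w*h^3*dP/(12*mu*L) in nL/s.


Step 1: Convert all dimensions to SI (meters).
w = 183e-6 m, h = 15e-6 m, L = 23449e-6 m, dP = 120e3 Pa
Step 2: Q = w * h^3 * dP / (12 * mu * L)
Q = 183e-6 * (15e-6)^3 * 120e3 / (12 * 0.001 * 23449e-6) = 2.6339076e-10 m^3/s
Step 3: Convert Q from m^3/s to nL/s (1 m^3 = 1e12 nL, so multiply by 1e12).
Q = 263.391 nL/s


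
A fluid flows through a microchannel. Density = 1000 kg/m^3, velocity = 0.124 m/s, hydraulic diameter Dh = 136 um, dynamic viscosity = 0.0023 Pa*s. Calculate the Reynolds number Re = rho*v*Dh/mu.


Step 1: Convert Dh to meters: Dh = 136e-6 m
Step 2: Re = rho * v * Dh / mu
Re = 1000 * 0.124 * 136e-6 / 0.0023
Re = 7.332


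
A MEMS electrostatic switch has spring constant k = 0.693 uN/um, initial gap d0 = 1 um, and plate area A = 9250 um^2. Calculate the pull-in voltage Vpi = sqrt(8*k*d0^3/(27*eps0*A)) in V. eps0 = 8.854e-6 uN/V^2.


Step 1: Compute numerator: 8 * k * d0^3 = 8 * 0.693 * 1^3 = 5.544
Step 2: Compute denominator: 27 * eps0 * A = 27 * 8.854e-6 * 9250 = 2.211287
Step 3: Vpi = sqrt(5.544 / 2.211287)
Vpi = 1.58 V


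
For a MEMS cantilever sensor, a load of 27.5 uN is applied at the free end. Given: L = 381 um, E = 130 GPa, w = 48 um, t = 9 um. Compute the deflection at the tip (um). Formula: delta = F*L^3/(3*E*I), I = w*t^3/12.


Step 1: Calculate the second moment of area.
I = w * t^3 / 12 = 48 * 9^3 / 12 = 2916.0 um^4
Step 2: Convert E to consistent units (1 GPa = 1000 uN/um^2).
E = 130 GPa = 130000 uN/um^2
Step 3: Calculate tip deflection.
delta = F * L^3 / (3 * E * I)
delta = 27.5 * 381^3 / (3 * 130000 * 2916.0)
delta = 1.3374 um


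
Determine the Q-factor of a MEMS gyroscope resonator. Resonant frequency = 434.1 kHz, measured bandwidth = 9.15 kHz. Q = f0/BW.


Step 1: Q = f0 / bandwidth
Step 2: Q = 434.1 / 9.15
Q = 47.4


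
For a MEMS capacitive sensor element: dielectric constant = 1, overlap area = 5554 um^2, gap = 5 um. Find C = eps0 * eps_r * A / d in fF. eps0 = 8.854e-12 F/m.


Step 1: Convert area to m^2: A = 5554e-12 m^2
Step 2: Convert gap to m: d = 5e-6 m
Step 3: C = eps0 * eps_r * A / d
C = 8.854e-12 * 1 * 5554e-12 / 5e-6
Step 4: Convert to fF (multiply by 1e15).
C = 9.84 fF


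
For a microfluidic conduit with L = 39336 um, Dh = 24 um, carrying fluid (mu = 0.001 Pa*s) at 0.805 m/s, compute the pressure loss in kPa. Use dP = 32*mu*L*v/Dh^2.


Step 1: Convert to SI: L = 39336e-6 m, Dh = 24e-6 m
Step 2: dP = 32 * 0.001 * 39336e-6 * 0.805 / (24e-6)^2
Step 3: dP = 1759193.33 Pa
Step 4: Convert to kPa: dP = 1759.19 kPa


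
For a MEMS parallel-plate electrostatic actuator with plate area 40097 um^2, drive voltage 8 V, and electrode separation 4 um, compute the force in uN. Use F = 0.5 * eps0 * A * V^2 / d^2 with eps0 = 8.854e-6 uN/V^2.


Step 1: Identify parameters.
eps0 = 8.854e-6 uN/V^2, A = 40097 um^2, V = 8 V, d = 4 um
Step 2: Compute V^2 = 8^2 = 64
Step 3: Compute d^2 = 4^2 = 16
Step 4: F = 0.5 * 8.854e-6 * 40097 * 64 / 16
F = 0.71 uN


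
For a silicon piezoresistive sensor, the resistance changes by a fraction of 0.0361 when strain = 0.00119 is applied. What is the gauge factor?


Step 1: Identify values.
dR/R = 0.0361, strain = 0.00119
Step 2: GF = (dR/R) / strain = 0.0361 / 0.00119
GF = 30.3


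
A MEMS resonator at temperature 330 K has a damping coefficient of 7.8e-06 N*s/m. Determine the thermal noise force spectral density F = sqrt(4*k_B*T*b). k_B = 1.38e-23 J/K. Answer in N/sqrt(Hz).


Step 1: Compute 4 * k_B * T * b
= 4 * 1.38e-23 * 330 * 7.8e-06
= 1.4208e-25 N^2/Hz
Step 2: F_noise = sqrt(1.4208e-25)
F_noise = 3.77e-13 N/sqrt(Hz)


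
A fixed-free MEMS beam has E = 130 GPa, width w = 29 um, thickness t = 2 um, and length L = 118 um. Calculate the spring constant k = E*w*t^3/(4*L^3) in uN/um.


Step 1: Convert E to consistent units (1 GPa = 1000 uN/um^2).
E = 130 GPa = 130000 uN/um^2
Step 2: Compute t^3 = 2^3 = 8
Step 3: Compute L^3 = 118^3 = 1643032
Step 4: k = 130000 * 29 * 8 / (4 * 1643032)
k = 4.5891 uN/um


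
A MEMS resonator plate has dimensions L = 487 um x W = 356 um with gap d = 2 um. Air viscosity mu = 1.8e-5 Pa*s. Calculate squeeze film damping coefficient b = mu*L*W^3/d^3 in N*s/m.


Step 1: Convert to SI.
L = 487e-6 m, W = 356e-6 m, d = 2e-6 m
Step 2: W^3 = (356e-6)^3 = 4.51e-11 m^3
Step 3: d^3 = (2e-6)^3 = 8.00e-18 m^3
Step 4: b = 1.8e-5 * 487e-6 * 4.51e-11 / 8.00e-18
b = 4.94e-02 N*s/m


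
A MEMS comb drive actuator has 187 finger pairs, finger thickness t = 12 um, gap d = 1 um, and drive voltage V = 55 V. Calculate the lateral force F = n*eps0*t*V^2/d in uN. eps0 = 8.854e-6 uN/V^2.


Step 1: Parameters: n=187, eps0=8.854e-6 uN/V^2, t=12 um, V=55 V, d=1 um
Step 2: V^2 = 3025
Step 3: F = 187 * 8.854e-6 * 12 * 3025 / 1
F = 60.102 uN


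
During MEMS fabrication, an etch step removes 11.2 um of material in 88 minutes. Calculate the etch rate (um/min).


Step 1: Etch rate = depth / time
Step 2: rate = 11.2 / 88
rate = 0.127 um/min


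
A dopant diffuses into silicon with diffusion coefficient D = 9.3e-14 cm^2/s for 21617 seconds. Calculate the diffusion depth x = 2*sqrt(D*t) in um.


Step 1: Compute D*t = 9.3e-14 * 21617 = 2.010381e-09 cm^2
Step 2: sqrt(D*t) = 4.4837e-05 cm
Step 3: x = 2 * 4.4837e-05 cm = 8.9674e-05 cm
Step 4: Convert to um (1 cm = 1e4 um): x = 0.897 um


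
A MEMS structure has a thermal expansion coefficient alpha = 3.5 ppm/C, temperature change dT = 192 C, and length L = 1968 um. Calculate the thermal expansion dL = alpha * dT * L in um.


Step 1: Convert CTE: alpha = 3.5 ppm/C = 3.5e-6 /C
Step 2: dL = 3.5e-6 * 192 * 1968
dL = 1.3225 um


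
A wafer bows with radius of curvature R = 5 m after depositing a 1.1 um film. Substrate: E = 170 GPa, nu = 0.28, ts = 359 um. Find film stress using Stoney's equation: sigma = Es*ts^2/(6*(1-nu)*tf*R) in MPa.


Step 1: Compute numerator: Es * ts^2 = 170 * 359^2 = 21909770 (GPa*um^2)
Step 2: Compute denominator (R in um): 6*(1-nu)*tf*R = 6*0.72*1.1*5e6 = 23760000.0 (um^2)
Step 3: sigma (GPa) = 21909770 / 23760000.0 = 9.22128e-01 GPa
Step 4: Convert to MPa (x1000): sigma = 922.1 MPa


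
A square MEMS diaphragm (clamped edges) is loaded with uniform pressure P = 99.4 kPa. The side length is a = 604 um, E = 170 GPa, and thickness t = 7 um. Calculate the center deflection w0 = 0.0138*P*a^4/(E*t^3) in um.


Step 1: Convert pressure to compatible units (E is in GPa, so P in GPa).
P = 99.4 kPa = 99.4e-6 GPa
Step 2: Compute numerator: 0.0138 * P * a^4.
a^4 = 604^4 = 133090713856
numerator = 0.0138 * 99.4e-6 * 133090713856 = 1.825632e+05
Step 3: Compute denominator: E * t^3 = 170 * 7^3 = 58310
Step 4: w0 = numerator / denominator = 1.825632e+05 / 58310 = 3.1309 um


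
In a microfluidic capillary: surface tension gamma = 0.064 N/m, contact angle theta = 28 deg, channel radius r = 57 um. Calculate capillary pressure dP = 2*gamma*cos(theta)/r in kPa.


Step 1: cos(28 deg) = 0.8829
Step 2: Convert r to m: r = 57e-6 m
Step 3: dP = 2 * 0.064 * 0.8829 / 57e-6 = 1982.7 Pa
Step 4: Convert Pa to kPa (divide by 1000).
dP = 1.98 kPa


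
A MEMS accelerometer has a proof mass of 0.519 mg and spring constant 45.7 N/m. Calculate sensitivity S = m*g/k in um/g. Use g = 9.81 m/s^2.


Step 1: Convert mass: m = 0.519 mg = 5.19e-07 kg
Step 2: S = m * g / k = 5.19e-07 * 9.81 / 45.7
Step 3: S = 1.11e-07 m/g
Step 4: Convert to um/g: S = 0.111 um/g


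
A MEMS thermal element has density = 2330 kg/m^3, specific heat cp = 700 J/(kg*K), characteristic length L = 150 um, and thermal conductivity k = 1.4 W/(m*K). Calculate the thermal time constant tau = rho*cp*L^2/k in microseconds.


Step 1: Convert L to m: L = 150e-6 m
Step 2: L^2 = (150e-6)^2 = 2.25e-08 m^2
Step 3: tau = 2330 * 700 * 2.25e-08 / 1.4 = 2.62125e-02 s
Step 4: Convert to microseconds (multiply by 1e6).
tau = 26212.5 us


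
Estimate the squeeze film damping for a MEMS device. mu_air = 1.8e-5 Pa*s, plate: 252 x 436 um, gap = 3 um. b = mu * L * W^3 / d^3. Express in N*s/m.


Step 1: Convert to SI.
L = 252e-6 m, W = 436e-6 m, d = 3e-6 m
Step 2: W^3 = (436e-6)^3 = 8.29e-11 m^3
Step 3: d^3 = (3e-6)^3 = 2.70e-17 m^3
Step 4: b = 1.8e-5 * 252e-6 * 8.29e-11 / 2.70e-17
b = 1.39e-02 N*s/m


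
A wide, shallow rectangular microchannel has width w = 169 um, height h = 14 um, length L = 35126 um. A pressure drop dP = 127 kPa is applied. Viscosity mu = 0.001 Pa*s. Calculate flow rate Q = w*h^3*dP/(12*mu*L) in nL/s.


Step 1: Convert all dimensions to SI (meters).
w = 169e-6 m, h = 14e-6 m, L = 35126e-6 m, dP = 127e3 Pa
Step 2: Q = w * h^3 * dP / (12 * mu * L)
Q = 169e-6 * (14e-6)^3 * 127e3 / (12 * 0.001 * 35126e-6) = 1.3972193e-10 m^3/s
Step 3: Convert Q from m^3/s to nL/s (1 m^3 = 1e12 nL, so multiply by 1e12).
Q = 139.722 nL/s


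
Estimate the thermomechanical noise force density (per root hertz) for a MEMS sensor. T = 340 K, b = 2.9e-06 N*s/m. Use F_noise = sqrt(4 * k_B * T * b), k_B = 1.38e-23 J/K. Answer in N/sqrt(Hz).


Step 1: Compute 4 * k_B * T * b
= 4 * 1.38e-23 * 340 * 2.9e-06
= 5.4427e-26 N^2/Hz
Step 2: F_noise = sqrt(5.4427e-26)
F_noise = 2.33e-13 N/sqrt(Hz)


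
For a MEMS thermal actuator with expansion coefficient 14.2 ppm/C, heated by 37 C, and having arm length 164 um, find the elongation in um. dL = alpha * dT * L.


Step 1: Convert CTE: alpha = 14.2 ppm/C = 14.2e-6 /C
Step 2: dL = 14.2e-6 * 37 * 164
dL = 0.0862 um


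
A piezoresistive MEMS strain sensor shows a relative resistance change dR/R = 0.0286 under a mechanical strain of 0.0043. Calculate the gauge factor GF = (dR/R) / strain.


Step 1: Identify values.
dR/R = 0.0286, strain = 0.0043
Step 2: GF = (dR/R) / strain = 0.0286 / 0.0043
GF = 6.7


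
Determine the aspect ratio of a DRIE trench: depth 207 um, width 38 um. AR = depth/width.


Step 1: AR = depth / width
Step 2: AR = 207 / 38
AR = 5.4


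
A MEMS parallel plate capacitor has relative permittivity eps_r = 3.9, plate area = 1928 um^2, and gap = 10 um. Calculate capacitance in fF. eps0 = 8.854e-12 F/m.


Step 1: Convert area to m^2: A = 1928e-12 m^2
Step 2: Convert gap to m: d = 10e-6 m
Step 3: C = eps0 * eps_r * A / d
C = 8.854e-12 * 3.9 * 1928e-12 / 10e-6
Step 4: Convert to fF (multiply by 1e15).
C = 6.66 fF


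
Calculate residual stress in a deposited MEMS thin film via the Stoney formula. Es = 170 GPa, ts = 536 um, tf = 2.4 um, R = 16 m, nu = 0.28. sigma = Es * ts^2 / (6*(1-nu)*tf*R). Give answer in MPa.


Step 1: Compute numerator: Es * ts^2 = 170 * 536^2 = 48840320 (GPa*um^2)
Step 2: Compute denominator (R in um): 6*(1-nu)*tf*R = 6*0.72*2.4*16e6 = 165888000.0 (um^2)
Step 3: sigma (GPa) = 48840320 / 165888000.0 = 2.94417e-01 GPa
Step 4: Convert to MPa (x1000): sigma = 294.4 MPa


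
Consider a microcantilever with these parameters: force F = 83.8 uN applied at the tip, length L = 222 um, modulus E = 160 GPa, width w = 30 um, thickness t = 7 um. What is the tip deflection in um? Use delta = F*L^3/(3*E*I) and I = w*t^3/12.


Step 1: Calculate the second moment of area.
I = w * t^3 / 12 = 30 * 7^3 / 12 = 857.5 um^4
Step 2: Convert E to consistent units (1 GPa = 1000 uN/um^2).
E = 160 GPa = 160000 uN/um^2
Step 3: Calculate tip deflection.
delta = F * L^3 / (3 * E * I)
delta = 83.8 * 222^3 / (3 * 160000 * 857.5)
delta = 2.2276 um


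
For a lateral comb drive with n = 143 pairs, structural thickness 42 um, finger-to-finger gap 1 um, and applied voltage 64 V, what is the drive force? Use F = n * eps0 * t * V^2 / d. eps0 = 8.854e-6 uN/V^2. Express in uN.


Step 1: Parameters: n=143, eps0=8.854e-6 uN/V^2, t=42 um, V=64 V, d=1 um
Step 2: V^2 = 4096
Step 3: F = 143 * 8.854e-6 * 42 * 4096 / 1
F = 217.813 uN


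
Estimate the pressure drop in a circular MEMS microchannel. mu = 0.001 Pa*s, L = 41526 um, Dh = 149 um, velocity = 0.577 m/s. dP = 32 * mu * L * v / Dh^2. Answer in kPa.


Step 1: Convert to SI: L = 41526e-6 m, Dh = 149e-6 m
Step 2: dP = 32 * 0.001 * 41526e-6 * 0.577 / (149e-6)^2
Step 3: dP = 34536.10 Pa
Step 4: Convert to kPa: dP = 34.54 kPa


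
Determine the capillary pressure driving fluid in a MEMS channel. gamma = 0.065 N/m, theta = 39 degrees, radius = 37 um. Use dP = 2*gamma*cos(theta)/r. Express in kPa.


Step 1: cos(39 deg) = 0.7771
Step 2: Convert r to m: r = 37e-6 m
Step 3: dP = 2 * 0.065 * 0.7771 / 37e-6 = 2730.4 Pa
Step 4: Convert Pa to kPa (divide by 1000).
dP = 2.73 kPa
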